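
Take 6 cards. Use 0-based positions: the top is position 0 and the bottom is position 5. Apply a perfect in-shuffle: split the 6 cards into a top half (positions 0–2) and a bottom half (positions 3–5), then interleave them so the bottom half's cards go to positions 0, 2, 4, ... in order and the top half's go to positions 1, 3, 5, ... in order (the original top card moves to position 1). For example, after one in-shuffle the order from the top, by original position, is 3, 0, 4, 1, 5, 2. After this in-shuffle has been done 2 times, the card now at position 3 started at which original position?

Work backwards from position 3, undoing one in-shuffle at a time:
3 ← 1 ← 0
So the card now at position 3 started at position 0.

0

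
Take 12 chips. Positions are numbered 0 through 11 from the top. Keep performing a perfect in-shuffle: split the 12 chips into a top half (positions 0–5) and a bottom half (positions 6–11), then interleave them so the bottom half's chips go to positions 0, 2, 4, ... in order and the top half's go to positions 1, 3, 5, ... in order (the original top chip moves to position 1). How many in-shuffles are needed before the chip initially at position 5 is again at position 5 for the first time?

12

Follow position 5 under repeated in-shuffles:
5 → 11 → 10 → 8 → 4 → 9 → 6 → 0 → 1 → 3 → 7 → 2 → 5
It first returns after 12 in-shuffles.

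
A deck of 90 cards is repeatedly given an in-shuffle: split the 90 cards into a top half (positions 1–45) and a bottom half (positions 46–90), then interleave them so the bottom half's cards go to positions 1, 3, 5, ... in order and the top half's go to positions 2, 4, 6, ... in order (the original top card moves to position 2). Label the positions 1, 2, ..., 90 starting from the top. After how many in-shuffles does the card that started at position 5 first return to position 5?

Follow position 5 under repeated in-shuffles:
5 → 10 → 20 → 40 → 80 → 69 → 47 → 3 → 6 → 12 → 24 → 48 → 5
It first returns after 12 in-shuffles.

12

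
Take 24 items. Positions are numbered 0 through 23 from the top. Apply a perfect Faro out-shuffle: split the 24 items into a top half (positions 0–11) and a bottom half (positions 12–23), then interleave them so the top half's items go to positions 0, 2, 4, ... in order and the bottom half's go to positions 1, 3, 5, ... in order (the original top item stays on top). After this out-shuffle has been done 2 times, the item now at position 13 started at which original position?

9

Work backwards from position 13, undoing one out-shuffle at a time:
13 ← 18 ← 9
So the item now at position 13 started at position 9.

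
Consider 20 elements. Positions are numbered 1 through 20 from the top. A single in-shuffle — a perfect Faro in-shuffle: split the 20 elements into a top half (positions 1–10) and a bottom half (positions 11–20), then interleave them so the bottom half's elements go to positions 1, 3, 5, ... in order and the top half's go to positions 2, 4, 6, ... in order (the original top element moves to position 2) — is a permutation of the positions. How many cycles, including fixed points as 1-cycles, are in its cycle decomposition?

Trace each unvisited position around until it returns:
(1 2 4 8 16 11) (3 6 12) (5 10 20 19 17 13) (7 14) (9 18 15)
5 cycles in total.

5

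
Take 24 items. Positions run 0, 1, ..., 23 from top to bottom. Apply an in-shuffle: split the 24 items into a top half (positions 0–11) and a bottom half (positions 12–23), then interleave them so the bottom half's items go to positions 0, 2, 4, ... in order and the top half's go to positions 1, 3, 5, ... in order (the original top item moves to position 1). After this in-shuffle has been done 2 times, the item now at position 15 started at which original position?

Work backwards from position 15, undoing one in-shuffle at a time:
15 ← 7 ← 3
So the item now at position 15 started at position 3.

3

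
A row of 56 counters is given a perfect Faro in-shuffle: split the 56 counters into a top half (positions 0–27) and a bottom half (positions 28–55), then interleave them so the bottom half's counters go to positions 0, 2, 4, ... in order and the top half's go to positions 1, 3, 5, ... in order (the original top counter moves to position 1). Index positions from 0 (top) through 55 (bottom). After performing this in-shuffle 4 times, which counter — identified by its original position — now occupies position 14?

32

Work backwards from position 14, undoing one in-shuffle at a time:
14 ← 35 ← 17 ← 8 ← 32
So the counter now at position 14 started at position 32.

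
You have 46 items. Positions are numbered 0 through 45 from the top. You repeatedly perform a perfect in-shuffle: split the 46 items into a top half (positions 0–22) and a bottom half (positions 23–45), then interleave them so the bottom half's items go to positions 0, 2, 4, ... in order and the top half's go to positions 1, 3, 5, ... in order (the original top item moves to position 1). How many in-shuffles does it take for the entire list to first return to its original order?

23

The in-shuffle permutes the 46 positions with cycle lengths [23, 23].
Every item is home exactly when every cycle has completed a whole number of laps, i.e. after lcm(23) = 23 in-shuffles.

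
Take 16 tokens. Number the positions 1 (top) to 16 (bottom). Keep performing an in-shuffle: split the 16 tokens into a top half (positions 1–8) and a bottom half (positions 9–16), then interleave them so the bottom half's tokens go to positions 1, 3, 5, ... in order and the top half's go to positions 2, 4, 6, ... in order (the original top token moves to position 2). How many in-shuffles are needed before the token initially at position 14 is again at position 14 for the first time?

8

Follow position 14 under repeated in-shuffles:
14 → 11 → 5 → 10 → 3 → 6 → 12 → 7 → 14
It first returns after 8 in-shuffles.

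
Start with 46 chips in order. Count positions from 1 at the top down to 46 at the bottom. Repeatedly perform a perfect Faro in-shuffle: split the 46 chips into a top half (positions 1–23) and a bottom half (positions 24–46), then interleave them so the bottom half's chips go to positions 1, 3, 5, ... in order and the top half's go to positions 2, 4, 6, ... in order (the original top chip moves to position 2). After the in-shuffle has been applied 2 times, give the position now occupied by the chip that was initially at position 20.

Track the chip's position through each in-shuffle:
20 → 40 → 33

33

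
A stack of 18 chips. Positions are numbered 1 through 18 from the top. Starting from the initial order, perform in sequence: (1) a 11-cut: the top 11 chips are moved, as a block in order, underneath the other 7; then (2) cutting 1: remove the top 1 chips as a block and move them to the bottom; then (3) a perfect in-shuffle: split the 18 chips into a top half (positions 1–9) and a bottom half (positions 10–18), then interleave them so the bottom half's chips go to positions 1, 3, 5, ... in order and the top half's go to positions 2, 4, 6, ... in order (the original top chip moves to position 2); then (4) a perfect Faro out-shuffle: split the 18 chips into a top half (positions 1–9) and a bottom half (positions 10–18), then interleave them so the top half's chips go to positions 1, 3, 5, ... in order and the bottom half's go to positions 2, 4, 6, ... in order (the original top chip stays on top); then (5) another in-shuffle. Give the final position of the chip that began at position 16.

Track the chip from position 16 forward through each operation:
  after op 1 (cut 11): 16 → 5
  after op 2 (cut 1): 5 → 4
  after op 3 (in-shuffle): 4 → 8
  after op 4 (out-shuffle): 8 → 15
  after op 5 (in-shuffle): 15 → 11

11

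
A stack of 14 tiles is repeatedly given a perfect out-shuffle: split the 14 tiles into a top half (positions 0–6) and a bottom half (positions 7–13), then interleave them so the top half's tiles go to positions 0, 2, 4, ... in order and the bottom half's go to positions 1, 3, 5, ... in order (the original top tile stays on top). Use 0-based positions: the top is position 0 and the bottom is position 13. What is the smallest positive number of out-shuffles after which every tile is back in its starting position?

The out-shuffle permutes the 14 positions with cycle lengths [1, 1, 12].
Every tile is home exactly when every cycle has completed a whole number of laps, i.e. after lcm(1, 12) = 12 out-shuffles.

12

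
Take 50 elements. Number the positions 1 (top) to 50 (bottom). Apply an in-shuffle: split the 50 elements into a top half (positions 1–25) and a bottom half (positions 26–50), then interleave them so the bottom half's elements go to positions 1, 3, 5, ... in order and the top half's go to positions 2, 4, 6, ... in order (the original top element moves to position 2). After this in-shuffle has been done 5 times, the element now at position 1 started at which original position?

8

Work backwards from position 1, undoing one in-shuffle at a time:
1 ← 26 ← 13 ← 32 ← 16 ← 8
So the element now at position 1 started at position 8.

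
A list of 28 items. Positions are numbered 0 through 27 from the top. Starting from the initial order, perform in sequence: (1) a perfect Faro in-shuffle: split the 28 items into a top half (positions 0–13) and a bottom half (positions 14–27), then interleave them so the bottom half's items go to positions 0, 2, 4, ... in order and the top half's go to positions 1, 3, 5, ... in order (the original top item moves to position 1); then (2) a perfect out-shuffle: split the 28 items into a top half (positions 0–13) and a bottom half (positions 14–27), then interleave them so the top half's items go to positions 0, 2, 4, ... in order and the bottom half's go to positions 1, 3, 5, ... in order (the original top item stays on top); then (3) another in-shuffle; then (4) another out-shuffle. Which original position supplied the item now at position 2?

14

Undo the operations in reverse order, starting from position 2:
  undo op 4 (out-shuffle, from top half): 2 ← 1
  undo op 3 (in-shuffle, from top half): 1 ← 0
  undo op 2 (out-shuffle, from top half): 0 ← 0
  undo op 1 (in-shuffle, from bottom half): 0 ← 14
So the item at position 2 came from original position 14.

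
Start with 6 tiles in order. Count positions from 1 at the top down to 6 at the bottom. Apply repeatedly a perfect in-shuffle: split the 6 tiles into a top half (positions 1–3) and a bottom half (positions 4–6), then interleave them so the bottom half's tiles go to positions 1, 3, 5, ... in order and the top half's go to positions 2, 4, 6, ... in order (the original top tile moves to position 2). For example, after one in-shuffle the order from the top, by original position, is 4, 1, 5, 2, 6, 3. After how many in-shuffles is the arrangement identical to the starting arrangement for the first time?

3

The in-shuffle permutes the 6 positions with cycle lengths [3, 3].
Every tile is home exactly when every cycle has completed a whole number of laps, i.e. after lcm(3) = 3 in-shuffles.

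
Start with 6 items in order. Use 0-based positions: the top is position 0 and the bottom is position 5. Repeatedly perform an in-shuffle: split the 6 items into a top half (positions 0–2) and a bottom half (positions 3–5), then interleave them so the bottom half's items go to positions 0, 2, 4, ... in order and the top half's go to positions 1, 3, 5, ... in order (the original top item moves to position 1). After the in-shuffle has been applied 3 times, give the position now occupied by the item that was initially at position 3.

Track the item's position through each in-shuffle:
3 → 0 → 1 → 3

3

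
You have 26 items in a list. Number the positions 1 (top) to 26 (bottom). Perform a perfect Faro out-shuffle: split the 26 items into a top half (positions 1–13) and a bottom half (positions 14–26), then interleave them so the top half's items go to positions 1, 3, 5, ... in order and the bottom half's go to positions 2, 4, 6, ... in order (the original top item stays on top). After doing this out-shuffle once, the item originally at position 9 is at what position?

Track the item's position through each out-shuffle:
9 → 17

17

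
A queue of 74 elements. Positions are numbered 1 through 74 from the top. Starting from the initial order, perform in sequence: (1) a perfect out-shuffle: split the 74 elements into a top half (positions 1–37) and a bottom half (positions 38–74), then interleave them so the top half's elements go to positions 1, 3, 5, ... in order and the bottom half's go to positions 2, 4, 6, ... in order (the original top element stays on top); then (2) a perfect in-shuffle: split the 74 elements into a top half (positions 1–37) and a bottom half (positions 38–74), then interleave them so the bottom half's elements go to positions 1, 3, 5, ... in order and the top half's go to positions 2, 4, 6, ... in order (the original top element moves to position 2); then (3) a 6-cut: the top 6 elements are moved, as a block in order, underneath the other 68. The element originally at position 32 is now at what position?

Track the element from position 32 forward through each operation:
  after op 1 (out-shuffle): 32 → 63
  after op 2 (in-shuffle): 63 → 51
  after op 3 (cut 6): 51 → 45

45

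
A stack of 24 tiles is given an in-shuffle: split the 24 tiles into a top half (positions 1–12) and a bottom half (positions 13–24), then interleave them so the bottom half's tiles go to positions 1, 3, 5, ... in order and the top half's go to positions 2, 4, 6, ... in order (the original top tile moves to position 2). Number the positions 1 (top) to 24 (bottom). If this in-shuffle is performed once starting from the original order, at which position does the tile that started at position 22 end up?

19

Track the tile's position through each in-shuffle:
22 → 19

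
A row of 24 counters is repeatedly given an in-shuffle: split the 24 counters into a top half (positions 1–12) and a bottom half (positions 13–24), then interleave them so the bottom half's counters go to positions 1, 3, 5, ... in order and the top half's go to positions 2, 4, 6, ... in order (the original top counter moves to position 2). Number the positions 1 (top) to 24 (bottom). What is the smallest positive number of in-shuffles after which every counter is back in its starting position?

The in-shuffle permutes the 24 positions with cycle lengths [4, 20].
Every counter is home exactly when every cycle has completed a whole number of laps, i.e. after lcm(4, 20) = 20 in-shuffles.

20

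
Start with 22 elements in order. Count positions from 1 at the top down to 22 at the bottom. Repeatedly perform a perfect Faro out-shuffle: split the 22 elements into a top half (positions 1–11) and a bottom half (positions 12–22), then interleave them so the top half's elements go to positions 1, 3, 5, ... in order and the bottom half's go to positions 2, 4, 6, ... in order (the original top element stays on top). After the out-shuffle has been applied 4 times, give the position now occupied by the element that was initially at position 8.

Track the element's position through each out-shuffle:
8 → 15 → 8 → 15 → 8

8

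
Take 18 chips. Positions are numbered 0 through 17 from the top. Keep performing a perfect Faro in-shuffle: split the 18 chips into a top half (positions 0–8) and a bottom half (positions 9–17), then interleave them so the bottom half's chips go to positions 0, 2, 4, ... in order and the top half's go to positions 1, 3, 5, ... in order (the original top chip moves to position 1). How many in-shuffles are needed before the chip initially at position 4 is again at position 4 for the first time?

Follow position 4 under repeated in-shuffles:
4 → 9 → 0 → 1 → 3 → 7 → 15 → 12 → 6 → 13 → 8 → 17 → 16 → 14 → 10 → 2 → 5 → 11 → 4
It first returns after 18 in-shuffles.

18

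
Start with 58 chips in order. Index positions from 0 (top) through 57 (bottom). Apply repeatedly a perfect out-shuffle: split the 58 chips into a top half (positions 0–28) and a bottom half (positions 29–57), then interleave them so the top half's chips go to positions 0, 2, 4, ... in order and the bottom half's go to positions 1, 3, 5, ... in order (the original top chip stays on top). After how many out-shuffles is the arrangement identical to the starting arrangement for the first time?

18

The out-shuffle permutes the 58 positions with cycle lengths [1, 1, 2, 18, 18, 18].
Every chip is home exactly when every cycle has completed a whole number of laps, i.e. after lcm(1, 2, 18) = 18 out-shuffles.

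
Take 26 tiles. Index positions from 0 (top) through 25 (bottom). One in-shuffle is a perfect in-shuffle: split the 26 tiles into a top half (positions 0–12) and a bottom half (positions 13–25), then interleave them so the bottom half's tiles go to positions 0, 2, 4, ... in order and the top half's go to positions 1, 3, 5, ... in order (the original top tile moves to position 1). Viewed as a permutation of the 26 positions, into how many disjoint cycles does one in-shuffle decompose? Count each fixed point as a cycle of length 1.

Trace each unvisited position around until it returns:
(0 1 3 7 15 4 ... len 18) (2 5 11 23 20 14) (8 17)
3 cycles in total.

3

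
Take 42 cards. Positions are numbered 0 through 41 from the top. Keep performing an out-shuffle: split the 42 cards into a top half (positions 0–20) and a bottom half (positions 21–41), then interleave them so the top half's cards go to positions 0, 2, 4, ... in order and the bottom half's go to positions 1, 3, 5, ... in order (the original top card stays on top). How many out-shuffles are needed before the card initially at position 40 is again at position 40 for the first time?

20

Follow position 40 under repeated out-shuffles:
40 → 39 → 37 → 33 → 25 → 9 → 18 → 36 → 31 → 21 → 1 → 2 → 4 → 8 → 16 → 32 → 23 → 5 → 10 → 20 → 40
It first returns after 20 out-shuffles.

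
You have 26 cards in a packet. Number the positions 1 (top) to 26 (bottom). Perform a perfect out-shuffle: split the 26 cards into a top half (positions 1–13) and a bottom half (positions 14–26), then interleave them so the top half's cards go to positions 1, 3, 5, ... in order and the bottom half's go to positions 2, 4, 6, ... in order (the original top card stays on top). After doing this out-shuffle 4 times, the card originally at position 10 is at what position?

20

Track the card's position through each out-shuffle:
10 → 19 → 12 → 23 → 20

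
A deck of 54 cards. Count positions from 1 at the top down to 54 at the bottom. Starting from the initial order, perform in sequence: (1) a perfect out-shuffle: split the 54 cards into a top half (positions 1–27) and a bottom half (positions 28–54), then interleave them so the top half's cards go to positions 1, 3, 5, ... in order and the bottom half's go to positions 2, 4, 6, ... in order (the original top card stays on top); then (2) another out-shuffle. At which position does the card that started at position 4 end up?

13

Track the card from position 4 forward through each operation:
  after op 1 (out-shuffle): 4 → 7
  after op 2 (out-shuffle): 7 → 13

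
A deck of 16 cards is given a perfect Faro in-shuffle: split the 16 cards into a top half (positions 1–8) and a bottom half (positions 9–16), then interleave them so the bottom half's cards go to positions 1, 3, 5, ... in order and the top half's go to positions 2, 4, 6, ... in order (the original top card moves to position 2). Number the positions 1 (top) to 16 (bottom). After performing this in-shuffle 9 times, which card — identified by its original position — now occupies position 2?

1

Work backwards from position 2, undoing one in-shuffle at a time:
2 ← 1 ← 9 ← 13 ← 15 ← 16 ← 8 ← 4 ← 2 ← 1
So the card now at position 2 started at position 1.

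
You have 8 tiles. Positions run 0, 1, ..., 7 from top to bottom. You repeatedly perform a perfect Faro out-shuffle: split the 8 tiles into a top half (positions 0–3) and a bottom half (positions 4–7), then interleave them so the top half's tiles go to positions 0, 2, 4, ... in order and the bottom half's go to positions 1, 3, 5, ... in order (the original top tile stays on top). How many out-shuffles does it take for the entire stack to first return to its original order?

The out-shuffle permutes the 8 positions with cycle lengths [1, 1, 3, 3].
Every tile is home exactly when every cycle has completed a whole number of laps, i.e. after lcm(1, 3) = 3 out-shuffles.

3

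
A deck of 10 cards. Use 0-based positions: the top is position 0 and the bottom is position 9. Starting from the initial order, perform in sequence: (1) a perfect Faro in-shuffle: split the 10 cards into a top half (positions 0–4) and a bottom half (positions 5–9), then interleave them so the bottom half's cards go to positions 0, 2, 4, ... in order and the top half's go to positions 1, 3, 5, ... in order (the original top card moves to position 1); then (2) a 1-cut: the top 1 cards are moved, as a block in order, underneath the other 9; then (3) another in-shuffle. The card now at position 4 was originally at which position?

Undo the operations in reverse order, starting from position 4:
  undo op 3 (in-shuffle, from bottom half): 4 ← 7
  undo op 2 (cut 1): 7 ← 8
  undo op 1 (in-shuffle, from bottom half): 8 ← 9
So the card at position 4 came from original position 9.

9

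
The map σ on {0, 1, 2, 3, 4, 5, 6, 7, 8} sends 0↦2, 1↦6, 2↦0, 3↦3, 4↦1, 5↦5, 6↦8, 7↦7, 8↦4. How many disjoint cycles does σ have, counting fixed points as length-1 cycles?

5

Cycle decomposition: (0 2) (1 6 8 4) (3) (5) (7).
5 cycles.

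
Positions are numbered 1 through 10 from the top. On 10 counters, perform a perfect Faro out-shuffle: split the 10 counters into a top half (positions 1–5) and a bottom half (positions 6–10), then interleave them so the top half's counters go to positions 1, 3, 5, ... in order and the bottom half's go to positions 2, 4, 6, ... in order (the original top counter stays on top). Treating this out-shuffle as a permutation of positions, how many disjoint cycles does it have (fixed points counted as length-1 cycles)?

Trace each unvisited position around until it returns:
(1) (2 3 5 9 8 6) (4 7) (10)
4 cycles in total.

4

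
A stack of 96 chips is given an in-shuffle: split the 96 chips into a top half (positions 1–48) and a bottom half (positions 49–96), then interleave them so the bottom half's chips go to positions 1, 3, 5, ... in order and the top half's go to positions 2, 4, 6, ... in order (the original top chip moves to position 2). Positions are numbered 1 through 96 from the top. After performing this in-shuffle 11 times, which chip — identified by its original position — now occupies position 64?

Work backwards from position 64, undoing one in-shuffle at a time:
64 ← 32 ← 16 ← 8 ← 4 ← 2 ← 1 ← 49 ← 73 ← 85 ← 91 ← 94
So the chip now at position 64 started at position 94.

94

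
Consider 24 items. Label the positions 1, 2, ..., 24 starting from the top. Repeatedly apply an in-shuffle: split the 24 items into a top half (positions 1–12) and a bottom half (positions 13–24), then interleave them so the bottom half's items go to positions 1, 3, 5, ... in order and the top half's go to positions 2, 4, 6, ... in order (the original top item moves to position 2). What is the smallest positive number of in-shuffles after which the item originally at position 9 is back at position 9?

20

Follow position 9 under repeated in-shuffles:
9 → 18 → 11 → 22 → 19 → 13 → 1 → 2 → 4 → 8 → 16 → 7 → 14 → 3 → 6 → 12 → 24 → 23 → 21 → 17 → 9
It first returns after 20 in-shuffles.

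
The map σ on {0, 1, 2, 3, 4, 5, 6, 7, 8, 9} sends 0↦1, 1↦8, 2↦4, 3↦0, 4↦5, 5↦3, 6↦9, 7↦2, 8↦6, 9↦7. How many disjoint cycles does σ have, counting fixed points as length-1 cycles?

Cycle decomposition: (0 1 8 6 9 7 2 4 5 3).
1 cycle.

1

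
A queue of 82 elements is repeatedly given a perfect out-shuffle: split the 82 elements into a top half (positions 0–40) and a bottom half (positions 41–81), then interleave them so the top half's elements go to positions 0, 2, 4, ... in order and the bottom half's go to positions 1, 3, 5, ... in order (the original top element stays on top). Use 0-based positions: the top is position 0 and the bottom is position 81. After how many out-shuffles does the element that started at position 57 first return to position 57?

Follow position 57 under repeated out-shuffles:
57 → 33 → 66 → 51 → 21 → 42 → 3 → 6 → 12 → 24 → 48 → 15 → 30 → 60 → 39 → 78 → 75 → 69 → 57
It first returns after 18 out-shuffles.

18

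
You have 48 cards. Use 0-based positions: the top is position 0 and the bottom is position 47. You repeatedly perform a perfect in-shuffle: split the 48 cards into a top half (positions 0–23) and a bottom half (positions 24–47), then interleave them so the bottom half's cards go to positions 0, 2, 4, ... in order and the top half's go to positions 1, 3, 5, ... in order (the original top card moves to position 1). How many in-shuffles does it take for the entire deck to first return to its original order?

21

The in-shuffle permutes the 48 positions with cycle lengths [3, 3, 21, 21].
Every card is home exactly when every cycle has completed a whole number of laps, i.e. after lcm(3, 21) = 21 in-shuffles.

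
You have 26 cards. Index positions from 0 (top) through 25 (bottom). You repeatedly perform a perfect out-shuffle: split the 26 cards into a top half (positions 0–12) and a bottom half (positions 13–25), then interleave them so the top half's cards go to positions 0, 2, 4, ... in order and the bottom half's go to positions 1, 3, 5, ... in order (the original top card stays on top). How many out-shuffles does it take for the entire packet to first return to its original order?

20

The out-shuffle permutes the 26 positions with cycle lengths [1, 1, 4, 20].
Every card is home exactly when every cycle has completed a whole number of laps, i.e. after lcm(1, 4, 20) = 20 out-shuffles.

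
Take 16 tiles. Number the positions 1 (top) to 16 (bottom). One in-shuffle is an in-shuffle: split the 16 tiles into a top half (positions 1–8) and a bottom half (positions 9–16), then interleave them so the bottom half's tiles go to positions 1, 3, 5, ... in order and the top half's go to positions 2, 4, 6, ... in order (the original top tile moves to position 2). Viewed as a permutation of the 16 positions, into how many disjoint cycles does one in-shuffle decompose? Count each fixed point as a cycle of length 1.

Trace each unvisited position around until it returns:
(1 2 4 8 16 15 13 9) (3 6 12 7 14 11 5 10)
2 cycles in total.

2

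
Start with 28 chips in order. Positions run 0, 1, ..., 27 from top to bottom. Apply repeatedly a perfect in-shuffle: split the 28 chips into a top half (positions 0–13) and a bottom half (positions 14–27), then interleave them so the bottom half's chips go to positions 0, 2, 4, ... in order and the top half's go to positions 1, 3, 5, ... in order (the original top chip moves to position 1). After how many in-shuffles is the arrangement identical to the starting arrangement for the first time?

The in-shuffle permutes the 28 positions with cycle lengths [28].
Every chip is home exactly when every cycle has completed a whole number of laps, i.e. after lcm(28) = 28 in-shuffles.

28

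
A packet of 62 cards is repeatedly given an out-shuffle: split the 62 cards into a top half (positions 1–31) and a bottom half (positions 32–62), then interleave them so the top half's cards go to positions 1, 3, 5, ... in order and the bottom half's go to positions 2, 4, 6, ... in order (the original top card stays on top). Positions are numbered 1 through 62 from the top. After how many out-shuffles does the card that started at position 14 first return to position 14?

60

Follow position 14 under repeated out-shuffles:
14 → 27 → 53 → 44 → 26 → 51 → 40 → 18 → ... → 14 (length 60)
It first returns after 60 out-shuffles.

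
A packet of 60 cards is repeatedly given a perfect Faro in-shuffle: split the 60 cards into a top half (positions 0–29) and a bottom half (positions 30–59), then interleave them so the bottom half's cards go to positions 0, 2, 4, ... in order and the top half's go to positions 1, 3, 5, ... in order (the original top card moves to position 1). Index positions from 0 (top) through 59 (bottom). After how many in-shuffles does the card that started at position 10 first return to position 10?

Follow position 10 under repeated in-shuffles:
10 → 21 → 43 → 26 → 53 → 46 → 32 → 4 → ... → 10 (length 60)
It first returns after 60 in-shuffles.

60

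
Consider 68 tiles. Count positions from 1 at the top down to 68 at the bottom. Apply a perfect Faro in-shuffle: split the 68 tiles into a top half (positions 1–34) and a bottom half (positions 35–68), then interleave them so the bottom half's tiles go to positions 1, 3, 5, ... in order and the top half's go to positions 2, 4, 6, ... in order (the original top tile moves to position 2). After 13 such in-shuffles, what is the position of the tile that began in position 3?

Track position through each in-shuffle: 3 → 6 → 12 → 24 → 48 → ... (continuing for 13 shuffles total) → 12.

12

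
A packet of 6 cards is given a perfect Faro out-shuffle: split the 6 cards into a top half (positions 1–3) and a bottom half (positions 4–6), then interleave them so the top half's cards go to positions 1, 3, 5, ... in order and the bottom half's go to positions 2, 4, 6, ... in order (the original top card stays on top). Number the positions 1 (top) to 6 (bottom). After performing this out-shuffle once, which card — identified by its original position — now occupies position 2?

4

Work backwards from position 2, undoing one out-shuffle at a time:
2 ← 4
So the card now at position 2 started at position 4.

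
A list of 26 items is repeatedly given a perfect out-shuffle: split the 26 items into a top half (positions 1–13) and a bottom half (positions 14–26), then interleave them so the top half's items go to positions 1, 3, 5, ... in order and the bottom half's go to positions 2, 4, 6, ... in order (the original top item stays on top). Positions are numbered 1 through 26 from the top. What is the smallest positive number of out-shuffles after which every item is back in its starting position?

The out-shuffle permutes the 26 positions with cycle lengths [1, 1, 4, 20].
Every item is home exactly when every cycle has completed a whole number of laps, i.e. after lcm(1, 4, 20) = 20 out-shuffles.

20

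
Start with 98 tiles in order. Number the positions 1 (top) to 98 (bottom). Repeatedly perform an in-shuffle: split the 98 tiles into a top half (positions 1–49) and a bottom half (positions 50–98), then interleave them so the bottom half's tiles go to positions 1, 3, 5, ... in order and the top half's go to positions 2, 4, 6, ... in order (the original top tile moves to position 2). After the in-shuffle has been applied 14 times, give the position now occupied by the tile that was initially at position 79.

Track position through each in-shuffle: 79 → 59 → 19 → 38 → 76 → ... (continuing for 14 shuffles total) → 10.

10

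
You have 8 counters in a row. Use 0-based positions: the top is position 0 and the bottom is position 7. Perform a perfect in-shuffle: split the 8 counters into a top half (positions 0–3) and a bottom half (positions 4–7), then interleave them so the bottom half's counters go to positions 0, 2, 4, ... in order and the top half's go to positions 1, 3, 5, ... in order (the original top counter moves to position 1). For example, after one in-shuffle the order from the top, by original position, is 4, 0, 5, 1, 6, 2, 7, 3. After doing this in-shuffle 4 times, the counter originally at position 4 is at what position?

7

Track the counter's position through each in-shuffle:
4 → 0 → 1 → 3 → 7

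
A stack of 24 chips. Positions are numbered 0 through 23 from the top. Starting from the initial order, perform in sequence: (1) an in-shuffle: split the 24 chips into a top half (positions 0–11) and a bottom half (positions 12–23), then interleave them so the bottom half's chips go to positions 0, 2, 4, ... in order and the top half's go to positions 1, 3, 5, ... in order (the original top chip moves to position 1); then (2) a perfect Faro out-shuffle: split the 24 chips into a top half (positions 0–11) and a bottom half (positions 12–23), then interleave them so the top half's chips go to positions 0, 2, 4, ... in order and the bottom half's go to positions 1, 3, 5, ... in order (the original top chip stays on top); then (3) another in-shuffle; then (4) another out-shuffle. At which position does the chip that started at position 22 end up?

20

Track the chip from position 22 forward through each operation:
  after op 1 (in-shuffle): 22 → 20
  after op 2 (out-shuffle): 20 → 17
  after op 3 (in-shuffle): 17 → 10
  after op 4 (out-shuffle): 10 → 20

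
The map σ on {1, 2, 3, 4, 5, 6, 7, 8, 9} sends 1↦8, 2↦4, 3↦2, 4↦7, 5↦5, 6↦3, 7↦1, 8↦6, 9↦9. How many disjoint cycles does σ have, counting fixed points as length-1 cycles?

3

Cycle decomposition: (1 8 6 3 2 4 7) (5) (9).
3 cycles.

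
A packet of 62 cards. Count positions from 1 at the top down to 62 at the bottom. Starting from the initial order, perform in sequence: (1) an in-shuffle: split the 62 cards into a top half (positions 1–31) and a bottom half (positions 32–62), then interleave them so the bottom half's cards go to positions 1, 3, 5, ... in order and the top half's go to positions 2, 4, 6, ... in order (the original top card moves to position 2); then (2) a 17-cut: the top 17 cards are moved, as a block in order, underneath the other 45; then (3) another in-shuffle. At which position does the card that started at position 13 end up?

18

Track the card from position 13 forward through each operation:
  after op 1 (in-shuffle): 13 → 26
  after op 2 (cut 17): 26 → 9
  after op 3 (in-shuffle): 9 → 18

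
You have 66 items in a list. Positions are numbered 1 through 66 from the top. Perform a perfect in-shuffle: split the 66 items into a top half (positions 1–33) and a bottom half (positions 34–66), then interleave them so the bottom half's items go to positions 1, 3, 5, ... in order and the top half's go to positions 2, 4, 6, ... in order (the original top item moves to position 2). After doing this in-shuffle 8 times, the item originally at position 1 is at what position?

55

Track the item's position through each in-shuffle:
1 → 2 → 4 → 8 → 16 → 32 → 64 → 61 → 55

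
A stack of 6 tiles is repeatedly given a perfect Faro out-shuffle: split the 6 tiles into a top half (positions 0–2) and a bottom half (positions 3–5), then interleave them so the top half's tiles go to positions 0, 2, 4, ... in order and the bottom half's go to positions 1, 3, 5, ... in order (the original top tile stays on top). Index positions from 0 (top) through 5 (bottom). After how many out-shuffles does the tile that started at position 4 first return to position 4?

4

Follow position 4 under repeated out-shuffles:
4 → 3 → 1 → 2 → 4
It first returns after 4 out-shuffles.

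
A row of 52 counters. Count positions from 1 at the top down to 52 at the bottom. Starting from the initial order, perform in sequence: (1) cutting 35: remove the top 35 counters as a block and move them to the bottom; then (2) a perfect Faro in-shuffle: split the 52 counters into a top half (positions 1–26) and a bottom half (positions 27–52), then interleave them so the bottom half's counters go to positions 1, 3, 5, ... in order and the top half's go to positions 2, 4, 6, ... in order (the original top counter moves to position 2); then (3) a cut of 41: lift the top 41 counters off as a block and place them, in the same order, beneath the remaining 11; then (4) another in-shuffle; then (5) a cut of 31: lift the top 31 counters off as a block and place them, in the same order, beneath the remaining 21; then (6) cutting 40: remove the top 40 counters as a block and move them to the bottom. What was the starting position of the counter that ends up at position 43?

6

Undo the operations in reverse order, starting from position 43:
  undo op 6 (cut 40): 43 ← 31
  undo op 5 (cut 31): 31 ← 10
  undo op 4 (in-shuffle, from top half): 10 ← 5
  undo op 3 (cut 41): 5 ← 46
  undo op 2 (in-shuffle, from top half): 46 ← 23
  undo op 1 (cut 35): 23 ← 6
So the counter at position 43 came from original position 6.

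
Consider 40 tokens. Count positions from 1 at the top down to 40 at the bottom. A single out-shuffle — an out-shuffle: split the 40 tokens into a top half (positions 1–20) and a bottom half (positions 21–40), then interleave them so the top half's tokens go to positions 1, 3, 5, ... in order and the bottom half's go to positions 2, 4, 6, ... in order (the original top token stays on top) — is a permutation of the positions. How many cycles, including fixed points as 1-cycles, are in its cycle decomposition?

6

Trace each unvisited position around until it returns:
(1) (2 3 5 9 17 33 ... len 12) (4 7 13 25 10 19 ... len 12) (8 15 29 18 35 30 ... len 12) (14 27) (40)
6 cycles in total.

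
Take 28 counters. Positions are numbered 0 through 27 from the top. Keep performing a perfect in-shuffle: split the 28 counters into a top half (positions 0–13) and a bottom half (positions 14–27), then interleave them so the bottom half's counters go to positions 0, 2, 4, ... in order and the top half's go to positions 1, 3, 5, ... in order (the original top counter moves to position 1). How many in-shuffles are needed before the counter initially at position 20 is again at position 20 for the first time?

28

Follow position 20 under repeated in-shuffles:
20 → 12 → 25 → 22 → 16 → 4 → 9 → 19 → ... → 20 (length 28)
It first returns after 28 in-shuffles.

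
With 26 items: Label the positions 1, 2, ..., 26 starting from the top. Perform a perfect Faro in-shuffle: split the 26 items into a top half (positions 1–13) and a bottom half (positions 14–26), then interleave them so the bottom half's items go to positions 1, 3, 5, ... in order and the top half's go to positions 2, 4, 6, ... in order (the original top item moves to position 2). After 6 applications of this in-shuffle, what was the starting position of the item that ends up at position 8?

17

Work backwards from position 8, undoing one in-shuffle at a time:
8 ← 4 ← 2 ← 1 ← 14 ← 7 ← 17
So the item now at position 8 started at position 17.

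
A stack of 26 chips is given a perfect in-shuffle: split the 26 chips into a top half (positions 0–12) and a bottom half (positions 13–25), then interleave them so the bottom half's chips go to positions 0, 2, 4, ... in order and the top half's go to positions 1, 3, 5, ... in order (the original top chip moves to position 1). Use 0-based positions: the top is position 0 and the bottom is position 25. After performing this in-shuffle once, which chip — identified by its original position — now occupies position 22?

Work backwards from position 22, undoing one in-shuffle at a time:
22 ← 24
So the chip now at position 22 started at position 24.

24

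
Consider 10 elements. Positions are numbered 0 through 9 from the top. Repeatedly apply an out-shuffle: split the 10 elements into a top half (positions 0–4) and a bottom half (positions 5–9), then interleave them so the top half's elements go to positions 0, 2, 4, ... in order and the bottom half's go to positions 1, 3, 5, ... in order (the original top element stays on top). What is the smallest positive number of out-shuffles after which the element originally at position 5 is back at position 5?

Follow position 5 under repeated out-shuffles:
5 → 1 → 2 → 4 → 8 → 7 → 5
It first returns after 6 out-shuffles.

6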